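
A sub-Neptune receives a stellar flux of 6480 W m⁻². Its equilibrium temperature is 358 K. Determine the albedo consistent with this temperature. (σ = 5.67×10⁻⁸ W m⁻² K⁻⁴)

A ≈ 0.43

From T_eq⁴ = S(1−A)/(4σ): 1−A = 4σT_eq⁴/S.
1−A = 4 × 5.67×10⁻⁸ × (358)⁴ / 6480 = 0.575.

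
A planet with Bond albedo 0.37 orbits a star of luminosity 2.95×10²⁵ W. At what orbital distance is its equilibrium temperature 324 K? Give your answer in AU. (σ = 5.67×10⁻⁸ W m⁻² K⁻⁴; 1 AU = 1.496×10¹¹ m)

From T_eq⁴ = L(1−A)/(16πσd²): d = √[L(1−A)/(16πσT_eq⁴)].
d = √[2.95×10²⁵ × 0.63 / (16π × 5.67×10⁻⁸ × (324)⁴)] = 2.43×10¹⁰ m = 0.163 AU.

d ≈ 0.163 AU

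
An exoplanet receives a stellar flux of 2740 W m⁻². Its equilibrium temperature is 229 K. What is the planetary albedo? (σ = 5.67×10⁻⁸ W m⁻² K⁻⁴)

From T_eq⁴ = S(1−A)/(4σ): 1−A = 4σT_eq⁴/S.
1−A = 4 × 5.67×10⁻⁸ × (229)⁴ / 2740 = 0.228.

A ≈ 0.77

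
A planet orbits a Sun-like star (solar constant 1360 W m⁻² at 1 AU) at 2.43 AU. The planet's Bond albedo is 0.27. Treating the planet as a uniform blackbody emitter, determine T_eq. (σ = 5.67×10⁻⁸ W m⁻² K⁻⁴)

T_eq ≈ 165 K

Flux at 2.43 AU: S = 1360/2.43² = 230 W m⁻².
Energy balance: absorbed = emitted ⇒ πR²·S(1−A) = 4πR²·σT_eq⁴, so T_eq⁴ = S(1−A)/(4σ).
T_eq = [230 × 0.73 / (4 × 5.67×10⁻⁸)]^(1/4) = (7.41×10⁸)^(1/4) = 165 K.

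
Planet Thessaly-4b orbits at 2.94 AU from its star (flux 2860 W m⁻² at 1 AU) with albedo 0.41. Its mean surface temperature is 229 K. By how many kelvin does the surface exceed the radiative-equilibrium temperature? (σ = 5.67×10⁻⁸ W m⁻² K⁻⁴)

S = 2860/2.94² = 330.9 W m⁻².
T_eq = [S(1−A)/(4σ)]^(1/4) = [330.9×0.59/(4×5.67×10⁻⁸)]^(1/4) = 171.3 K.
ΔT = T_surf − T_eq = 229 − 171.3.

ΔT ≈ 57.7 K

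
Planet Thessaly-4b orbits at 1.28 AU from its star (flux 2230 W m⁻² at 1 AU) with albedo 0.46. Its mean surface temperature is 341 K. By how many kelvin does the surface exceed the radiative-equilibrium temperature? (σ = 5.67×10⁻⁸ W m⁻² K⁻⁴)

S = 2230/1.28² = 1361 W m⁻².
T_eq = [S(1−A)/(4σ)]^(1/4) = [1361×0.54/(4×5.67×10⁻⁸)]^(1/4) = 238.6 K.
ΔT = T_surf − T_eq = 341 − 238.6.

ΔT ≈ 102.4 K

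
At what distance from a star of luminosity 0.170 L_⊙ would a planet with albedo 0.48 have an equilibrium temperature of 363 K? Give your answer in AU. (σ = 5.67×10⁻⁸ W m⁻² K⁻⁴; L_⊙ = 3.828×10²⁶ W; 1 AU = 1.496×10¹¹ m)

d ≈ 0.175 AU

L = 0.170 × 3.828×10²⁶ = 6.51×10²⁵ W.
From T_eq⁴ = L(1−A)/(16πσd²): d = √[L(1−A)/(16πσT_eq⁴)].
d = √[6.51×10²⁵ × 0.52 / (16π × 5.67×10⁻⁸ × (363)⁴)] = 2.62×10¹⁰ m = 0.175 AU.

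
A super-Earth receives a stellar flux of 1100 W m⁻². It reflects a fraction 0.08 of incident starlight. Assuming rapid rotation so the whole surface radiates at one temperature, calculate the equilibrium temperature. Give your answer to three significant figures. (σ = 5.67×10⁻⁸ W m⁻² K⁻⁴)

Energy balance: absorbed = emitted ⇒ πR²·S(1−A) = 4πR²·σT_eq⁴, so T_eq⁴ = S(1−A)/(4σ).
T_eq = [1100 × 0.92 / (4 × 5.67×10⁻⁸)]^(1/4) = (4.46×10⁹)^(1/4) = 258 K.

T_eq ≈ 258 K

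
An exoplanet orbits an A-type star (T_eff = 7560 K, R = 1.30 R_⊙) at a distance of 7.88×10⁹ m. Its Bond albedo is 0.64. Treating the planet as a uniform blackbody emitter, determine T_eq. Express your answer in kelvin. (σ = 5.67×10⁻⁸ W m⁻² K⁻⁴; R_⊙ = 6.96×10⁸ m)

T_eq ≈ 1400 K

R_⋆ = 1.30 × 6.96×10⁸ = 9.05×10⁸ m.
L = 4πR_⋆²σT_⋆⁴ = 4π(9.05×10⁸)² × 5.67×10⁻⁸ × (7560)⁴ = 1.91×10²⁷ W.
S = L/(4πd²) = 2.44×10⁶ W m⁻².
Energy balance: absorbed = emitted ⇒ πR²·S(1−A) = 4πR²·σT_eq⁴, so T_eq⁴ = S(1−A)/(4σ).
T_eq = [2.44×10⁶ × 0.36 / (4 × 5.67×10⁻⁸)]^(1/4) = (3.88×10¹²)^(1/4) = 1400 K.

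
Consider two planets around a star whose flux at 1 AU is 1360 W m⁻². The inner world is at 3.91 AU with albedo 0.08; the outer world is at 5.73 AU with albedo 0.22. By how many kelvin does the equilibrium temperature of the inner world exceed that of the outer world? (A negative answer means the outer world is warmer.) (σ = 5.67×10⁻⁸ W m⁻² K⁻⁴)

ΔT ≈ 28.6 K

T_eq = [S₀(1−A)/(4σd²)]^(1/4), so T ∝ (1−A)^(1/4) / √d.
T₁ = [1360×0.92/(4×5.67×10⁻⁸×3.91²)]^(1/4) = 137.83 K.
T₂ = [1360×0.78/(4×5.67×10⁻⁸×5.73²)]^(1/4) = 109.25 K.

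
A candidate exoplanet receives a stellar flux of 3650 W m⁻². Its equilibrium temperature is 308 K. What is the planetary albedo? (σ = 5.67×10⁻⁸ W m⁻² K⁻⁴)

A ≈ 0.44

From T_eq⁴ = S(1−A)/(4σ): 1−A = 4σT_eq⁴/S.
1−A = 4 × 5.67×10⁻⁸ × (308)⁴ / 3650 = 0.559.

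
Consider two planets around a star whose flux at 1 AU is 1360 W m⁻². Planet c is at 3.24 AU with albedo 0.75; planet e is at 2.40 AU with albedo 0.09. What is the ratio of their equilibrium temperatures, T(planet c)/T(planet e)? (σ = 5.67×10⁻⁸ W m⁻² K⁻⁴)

T₁/T₂ ≈ 0.623

T_eq = [S₀(1−A)/(4σd²)]^(1/4), so T ∝ (1−A)^(1/4) / √d.
T₁ = [1360×0.25/(4×5.67×10⁻⁸×3.24²)]^(1/4) = 109.32 K.
T₂ = [1360×0.91/(4×5.67×10⁻⁸×2.40²)]^(1/4) = 175.44 K.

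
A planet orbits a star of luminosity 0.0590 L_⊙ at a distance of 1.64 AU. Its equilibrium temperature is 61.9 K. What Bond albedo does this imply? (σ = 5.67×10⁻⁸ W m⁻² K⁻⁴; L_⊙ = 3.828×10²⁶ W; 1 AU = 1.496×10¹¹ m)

d = 1.64 AU = 2.45×10¹¹ m.
L = 0.0590 × 3.828×10²⁶ = 2.26×10²⁵ W.
Flux: S = L/(4πd²) = 2.26×10²⁵/(4π×(2.45×10¹¹)²) = 29.9 W m⁻².
From T_eq⁴ = S(1−A)/(4σ): 1−A = 4σT_eq⁴/S.
1−A = 4 × 5.67×10⁻⁸ × (61.9)⁴ / 29.9 = 0.112.

A ≈ 0.89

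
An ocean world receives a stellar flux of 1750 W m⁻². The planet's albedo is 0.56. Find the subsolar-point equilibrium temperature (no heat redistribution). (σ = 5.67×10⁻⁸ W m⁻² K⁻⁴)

T_ss ≈ 341 K

At the subsolar point the surface absorbs S(1−A) and emits σT⁴ per unit area — no factor of 4, since only the local patch is in balance.
T = [1750 × 0.44 / 5.67×10⁻⁸]^(1/4) = (1.36×10¹⁰)^(1/4) = 341 K.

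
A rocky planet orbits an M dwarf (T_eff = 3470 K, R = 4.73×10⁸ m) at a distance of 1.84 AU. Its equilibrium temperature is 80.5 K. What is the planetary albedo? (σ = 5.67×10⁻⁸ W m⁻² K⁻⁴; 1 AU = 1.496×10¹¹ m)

d = 1.84 AU = 2.75×10¹¹ m.
L = 4πR_⋆²σT_⋆⁴ = 4π(4.73×10⁸)² × 5.67×10⁻⁸ × (3470)⁴ = 2.31×10²⁵ W.
S = L/(4πd²) = 24.3 W m⁻².
From T_eq⁴ = S(1−A)/(4σ): 1−A = 4σT_eq⁴/S.
1−A = 4 × 5.67×10⁻⁸ × (80.5)⁴ / 24.3 = 0.392.

A ≈ 0.61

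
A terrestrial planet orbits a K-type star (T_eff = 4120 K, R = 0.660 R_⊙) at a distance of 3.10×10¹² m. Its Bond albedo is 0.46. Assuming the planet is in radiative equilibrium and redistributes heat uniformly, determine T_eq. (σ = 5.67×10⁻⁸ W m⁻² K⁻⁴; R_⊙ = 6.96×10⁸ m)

R_⋆ = 0.660 × 6.96×10⁸ = 4.59×10⁸ m.
L = 4πR_⋆²σT_⋆⁴ = 4π(4.59×10⁸)² × 5.67×10⁻⁸ × (4120)⁴ = 4.33×10²⁵ W.
S = L/(4πd²) = 0.359 W m⁻².
Energy balance: absorbed = emitted ⇒ πR²·S(1−A) = 4πR²·σT_eq⁴, so T_eq⁴ = S(1−A)/(4σ).
T_eq = [0.359 × 0.54 / (4 × 5.67×10⁻⁸)]^(1/4) = (8.54×10⁵)^(1/4) = 30.4 K.

T_eq ≈ 30.4 K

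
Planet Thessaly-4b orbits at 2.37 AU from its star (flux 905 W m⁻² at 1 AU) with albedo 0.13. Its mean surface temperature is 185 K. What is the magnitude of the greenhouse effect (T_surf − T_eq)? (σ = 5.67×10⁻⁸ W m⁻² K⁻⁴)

ΔT ≈ 27.3 K

S = 905/2.37² = 161.1 W m⁻².
T_eq = [S(1−A)/(4σ)]^(1/4) = [161.1×0.87/(4×5.67×10⁻⁸)]^(1/4) = 157.7 K.
ΔT = T_surf − T_eq = 185 − 157.7.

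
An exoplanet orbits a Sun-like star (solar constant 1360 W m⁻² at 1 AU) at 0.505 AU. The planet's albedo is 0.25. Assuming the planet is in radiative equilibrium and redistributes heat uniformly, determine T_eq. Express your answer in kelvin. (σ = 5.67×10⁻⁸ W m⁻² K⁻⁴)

Flux at 0.505 AU: S = 1360/0.505² = 5330 W m⁻².
Energy balance: absorbed = emitted ⇒ πR²·S(1−A) = 4πR²·σT_eq⁴, so T_eq⁴ = S(1−A)/(4σ).
T_eq = [5330 × 0.75 / (4 × 5.67×10⁻⁸)]^(1/4) = (1.76×10¹⁰)^(1/4) = 364 K.

T_eq ≈ 364 K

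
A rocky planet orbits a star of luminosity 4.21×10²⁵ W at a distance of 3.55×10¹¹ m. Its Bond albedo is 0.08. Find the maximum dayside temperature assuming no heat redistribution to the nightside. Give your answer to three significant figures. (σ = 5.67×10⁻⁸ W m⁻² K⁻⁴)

Flux: S = L/(4πd²) = 4.21×10²⁵/(4π×(3.55×10¹¹)²) = 26.6 W m⁻².
With no redistribution each surface element balances locally: S(1−A) = σT⁴.
T = [26.6 × 0.92 / 5.67×10⁻⁸]^(1/4) = (4.31×10⁸)^(1/4) = 144 K.

T_ss ≈ 144 K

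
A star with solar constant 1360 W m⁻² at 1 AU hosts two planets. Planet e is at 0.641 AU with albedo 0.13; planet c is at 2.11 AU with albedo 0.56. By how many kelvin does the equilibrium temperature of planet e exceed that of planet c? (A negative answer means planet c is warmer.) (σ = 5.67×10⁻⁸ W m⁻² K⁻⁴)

ΔT ≈ 179.7 K

T_eq = [S₀(1−A)/(4σd²)]^(1/4), so T ∝ (1−A)^(1/4) / √d.
T₁ = [1360×0.87/(4×5.67×10⁻⁸×0.641²)]^(1/4) = 335.68 K.
T₂ = [1360×0.44/(4×5.67×10⁻⁸×2.11²)]^(1/4) = 156.03 K.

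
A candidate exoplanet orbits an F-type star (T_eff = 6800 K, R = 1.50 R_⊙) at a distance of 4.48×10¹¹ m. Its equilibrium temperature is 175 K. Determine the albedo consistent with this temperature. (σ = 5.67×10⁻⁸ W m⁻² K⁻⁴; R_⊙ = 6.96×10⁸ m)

R_⋆ = 1.50 × 6.96×10⁸ = 1.04×10⁹ m.
L = 4πR_⋆²σT_⋆⁴ = 4π(1.04×10⁹)² × 5.67×10⁻⁸ × (6800)⁴ = 1.66×10²⁷ W.
S = L/(4πd²) = 658 W m⁻².
From T_eq⁴ = S(1−A)/(4σ): 1−A = 4σT_eq⁴/S.
1−A = 4 × 5.67×10⁻⁸ × (175)⁴ / 658 = 0.323.

A ≈ 0.68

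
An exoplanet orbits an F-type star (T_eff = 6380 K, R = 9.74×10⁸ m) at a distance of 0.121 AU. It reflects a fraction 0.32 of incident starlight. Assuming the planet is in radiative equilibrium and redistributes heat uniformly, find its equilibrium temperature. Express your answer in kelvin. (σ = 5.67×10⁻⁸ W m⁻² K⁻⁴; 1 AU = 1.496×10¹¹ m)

T_eq ≈ 950 K

d = 0.121 AU = 1.81×10¹⁰ m.
L = 4πR_⋆²σT_⋆⁴ = 4π(9.74×10⁸)² × 5.67×10⁻⁸ × (6380)⁴ = 1.12×10²⁷ W.
S = L/(4πd²) = 2.72×10⁵ W m⁻².
Energy balance: absorbed = emitted ⇒ πR²·S(1−A) = 4πR²·σT_eq⁴, so T_eq⁴ = S(1−A)/(4σ).
T_eq = [2.72×10⁵ × 0.68 / (4 × 5.67×10⁻⁸)]^(1/4) = (8.15×10¹¹)^(1/4) = 950 K.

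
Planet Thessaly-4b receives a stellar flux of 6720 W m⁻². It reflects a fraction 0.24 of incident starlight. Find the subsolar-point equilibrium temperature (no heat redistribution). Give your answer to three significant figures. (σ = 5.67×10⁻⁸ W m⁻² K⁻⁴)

T_ss ≈ 548 K

At the subsolar point the surface absorbs S(1−A) and emits σT⁴ per unit area — no factor of 4, since only the local patch is in balance.
T = [6720 × 0.76 / 5.67×10⁻⁸]^(1/4) = (9.01×10¹⁰)^(1/4) = 548 K.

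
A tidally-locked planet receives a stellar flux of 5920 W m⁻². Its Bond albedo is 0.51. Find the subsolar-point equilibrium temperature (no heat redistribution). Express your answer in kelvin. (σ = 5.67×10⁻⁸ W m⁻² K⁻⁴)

T_ss ≈ 476 K

At the subsolar point the surface absorbs S(1−A) and emits σT⁴ per unit area — no factor of 4, since only the local patch is in balance.
T = [5920 × 0.49 / 5.67×10⁻⁸]^(1/4) = (5.12×10¹⁰)^(1/4) = 476 K.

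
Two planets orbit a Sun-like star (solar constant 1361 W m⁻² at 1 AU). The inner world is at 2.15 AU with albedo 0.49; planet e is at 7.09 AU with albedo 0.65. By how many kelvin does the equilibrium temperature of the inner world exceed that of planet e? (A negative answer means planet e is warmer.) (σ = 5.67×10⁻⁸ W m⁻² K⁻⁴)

ΔT ≈ 80.0 K

T_eq = [S₀(1−A)/(4σd²)]^(1/4), so T ∝ (1−A)^(1/4) / √d.
T₁ = [1361×0.51/(4×5.67×10⁻⁸×2.15²)]^(1/4) = 160.41 K.
T₂ = [1361×0.35/(4×5.67×10⁻⁸×7.09²)]^(1/4) = 80.40 K.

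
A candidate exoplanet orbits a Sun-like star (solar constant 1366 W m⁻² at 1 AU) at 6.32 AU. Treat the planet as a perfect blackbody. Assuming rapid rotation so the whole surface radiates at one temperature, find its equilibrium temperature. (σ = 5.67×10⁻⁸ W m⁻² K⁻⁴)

Flux at 6.32 AU: S = 1366/6.32² = 34.2 W m⁻².
Energy balance: absorbed = emitted ⇒ πR²·S(1−A) = 4πR²·σT_eq⁴, so T_eq⁴ = S(1−A)/(4σ).
T_eq = [34.2 × 1.00 / (4 × 5.67×10⁻⁸)]^(1/4) = (1.51×10⁸)^(1/4) = 111 K.

T_eq ≈ 111 K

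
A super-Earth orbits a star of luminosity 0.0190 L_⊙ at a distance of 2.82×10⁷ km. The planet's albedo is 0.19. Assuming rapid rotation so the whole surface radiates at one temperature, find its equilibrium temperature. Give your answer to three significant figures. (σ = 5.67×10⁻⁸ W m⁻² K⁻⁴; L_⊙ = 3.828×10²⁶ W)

T_eq ≈ 226 K

d = 2.82×10⁷ km = 2.82×10¹⁰ m.
L = 0.0190 × 3.828×10²⁶ = 7.27×10²⁴ W.
Flux: S = L/(4πd²) = 7.27×10²⁴/(4π×(2.82×10¹⁰)²) = 728 W m⁻².
Energy balance: absorbed = emitted ⇒ πR²·S(1−A) = 4πR²·σT_eq⁴, so T_eq⁴ = S(1−A)/(4σ).
T_eq = [728 × 0.81 / (4 × 5.67×10⁻⁸)]^(1/4) = (2.60×10⁹)^(1/4) = 226 K.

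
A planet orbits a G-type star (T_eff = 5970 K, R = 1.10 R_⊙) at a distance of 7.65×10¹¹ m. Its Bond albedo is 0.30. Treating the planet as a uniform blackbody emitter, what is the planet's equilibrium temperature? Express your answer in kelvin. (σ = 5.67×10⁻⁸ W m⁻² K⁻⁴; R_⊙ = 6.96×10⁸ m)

R_⋆ = 1.10 × 6.96×10⁸ = 7.66×10⁸ m.
L = 4πR_⋆²σT_⋆⁴ = 4π(7.66×10⁸)² × 5.67×10⁻⁸ × (5970)⁴ = 5.31×10²⁶ W.
S = L/(4πd²) = 72.1 W m⁻².
Energy balance: absorbed = emitted ⇒ πR²·S(1−A) = 4πR²·σT_eq⁴, so T_eq⁴ = S(1−A)/(4σ).
T_eq = [72.1 × 0.70 / (4 × 5.67×10⁻⁸)]^(1/4) = (2.23×10⁸)^(1/4) = 122 K.

T_eq ≈ 122 K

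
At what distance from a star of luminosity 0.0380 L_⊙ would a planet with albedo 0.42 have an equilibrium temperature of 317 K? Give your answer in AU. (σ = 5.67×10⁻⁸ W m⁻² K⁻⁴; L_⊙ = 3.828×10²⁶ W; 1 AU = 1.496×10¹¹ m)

d ≈ 0.114 AU

L = 0.0380 × 3.828×10²⁶ = 1.45×10²⁵ W.
From T_eq⁴ = L(1−A)/(16πσd²): d = √[L(1−A)/(16πσT_eq⁴)].
d = √[1.45×10²⁵ × 0.58 / (16π × 5.67×10⁻⁸ × (317)⁴)] = 1.71×10¹⁰ m = 0.114 AU.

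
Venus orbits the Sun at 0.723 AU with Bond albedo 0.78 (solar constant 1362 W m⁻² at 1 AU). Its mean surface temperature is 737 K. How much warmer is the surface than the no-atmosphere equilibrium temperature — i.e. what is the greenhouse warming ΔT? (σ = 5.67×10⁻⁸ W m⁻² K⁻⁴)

ΔT ≈ 512.8 K

S = 1362/0.723² = 2606 W m⁻².
T_eq = [S(1−A)/(4σ)]^(1/4) = [2606×0.22/(4×5.67×10⁻⁸)]^(1/4) = 224.2 K.
ΔT = T_surf − T_eq = 737 − 224.2.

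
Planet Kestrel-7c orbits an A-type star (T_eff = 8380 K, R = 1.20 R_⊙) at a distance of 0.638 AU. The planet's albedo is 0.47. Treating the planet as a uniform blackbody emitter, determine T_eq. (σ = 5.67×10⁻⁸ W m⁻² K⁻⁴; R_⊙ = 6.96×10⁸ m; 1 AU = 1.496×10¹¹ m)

T_eq ≈ 473 K

R_⋆ = 1.20 × 6.96×10⁸ = 8.35×10⁸ m.
d = 0.638 AU = 9.54×10¹⁰ m.
L = 4πR_⋆²σT_⋆⁴ = 4π(8.35×10⁸)² × 5.67×10⁻⁸ × (8380)⁴ = 2.45×10²⁷ W.
S = L/(4πd²) = 2.14×10⁴ W m⁻².
Energy balance: absorbed = emitted ⇒ πR²·S(1−A) = 4πR²·σT_eq⁴, so T_eq⁴ = S(1−A)/(4σ).
T_eq = [2.14×10⁴ × 0.53 / (4 × 5.67×10⁻⁸)]^(1/4) = (5.00×10¹⁰)^(1/4) = 473 K.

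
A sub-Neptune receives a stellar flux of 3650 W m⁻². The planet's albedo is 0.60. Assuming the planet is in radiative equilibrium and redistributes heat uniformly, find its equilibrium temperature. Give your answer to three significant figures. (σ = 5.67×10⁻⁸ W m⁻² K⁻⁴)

T_eq ≈ 283 K

Energy balance: absorbed = emitted ⇒ πR²·S(1−A) = 4πR²·σT_eq⁴, so T_eq⁴ = S(1−A)/(4σ).
T_eq = [3650 × 0.40 / (4 × 5.67×10⁻⁸)]^(1/4) = (6.44×10⁹)^(1/4) = 283 K.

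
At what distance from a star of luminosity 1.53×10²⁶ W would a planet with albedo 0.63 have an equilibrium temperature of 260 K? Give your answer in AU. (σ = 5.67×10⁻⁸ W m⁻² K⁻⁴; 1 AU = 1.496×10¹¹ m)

From T_eq⁴ = L(1−A)/(16πσd²): d = √[L(1−A)/(16πσT_eq⁴)].
d = √[1.53×10²⁶ × 0.37 / (16π × 5.67×10⁻⁸ × (260)⁴)] = 6.59×10¹⁰ m = 0.441 AU.

d ≈ 0.441 AU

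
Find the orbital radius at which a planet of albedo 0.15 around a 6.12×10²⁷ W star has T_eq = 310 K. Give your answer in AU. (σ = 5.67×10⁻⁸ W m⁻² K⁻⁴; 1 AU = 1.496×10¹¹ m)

d ≈ 2.97 AU

From T_eq⁴ = L(1−A)/(16πσd²): d = √[L(1−A)/(16πσT_eq⁴)].
d = √[6.12×10²⁷ × 0.85 / (16π × 5.67×10⁻⁸ × (310)⁴)] = 4.45×10¹¹ m = 2.97 AU.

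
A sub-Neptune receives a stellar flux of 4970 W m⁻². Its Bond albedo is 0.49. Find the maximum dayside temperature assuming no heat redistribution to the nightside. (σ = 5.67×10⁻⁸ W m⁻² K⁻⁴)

With no redistribution each surface element balances locally: S(1−A) = σT⁴.
T = [4970 × 0.51 / 5.67×10⁻⁸]^(1/4) = (4.47×10¹⁰)^(1/4) = 460 K.

T_ss ≈ 460 K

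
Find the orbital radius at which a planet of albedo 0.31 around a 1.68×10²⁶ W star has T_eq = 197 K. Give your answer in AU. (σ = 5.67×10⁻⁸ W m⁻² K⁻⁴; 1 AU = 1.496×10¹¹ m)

From T_eq⁴ = L(1−A)/(16πσd²): d = √[L(1−A)/(16πσT_eq⁴)].
d = √[1.68×10²⁶ × 0.69 / (16π × 5.67×10⁻⁸ × (197)⁴)] = 1.64×10¹¹ m = 1.10 AU.

d ≈ 1.10 AU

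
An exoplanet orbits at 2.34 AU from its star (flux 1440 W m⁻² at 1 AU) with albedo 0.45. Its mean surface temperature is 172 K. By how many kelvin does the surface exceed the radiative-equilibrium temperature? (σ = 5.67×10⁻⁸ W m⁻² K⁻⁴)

S = 1440/2.34² = 263.0 W m⁻².
T_eq = [S(1−A)/(4σ)]^(1/4) = [263.0×0.55/(4×5.67×10⁻⁸)]^(1/4) = 158.9 K.
ΔT = T_surf − T_eq = 172 − 158.9.

ΔT ≈ 13.1 K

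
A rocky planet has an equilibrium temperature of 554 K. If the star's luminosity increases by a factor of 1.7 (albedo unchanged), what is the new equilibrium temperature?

T_eq ∝ L^(1/4) · d^(−1/2).
T′ = 554 × 1.7^(1/4) = 633 K.

T_eq ≈ 633 K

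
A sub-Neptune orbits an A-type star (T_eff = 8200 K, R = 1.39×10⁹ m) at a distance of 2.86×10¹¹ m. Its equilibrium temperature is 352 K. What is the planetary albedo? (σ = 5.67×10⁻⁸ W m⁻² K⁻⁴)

A ≈ 0.42

L = 4πR_⋆²σT_⋆⁴ = 4π(1.39×10⁹)² × 5.67×10⁻⁸ × (8200)⁴ = 6.22×10²⁷ W.
S = L/(4πd²) = 6060 W m⁻².
From T_eq⁴ = S(1−A)/(4σ): 1−A = 4σT_eq⁴/S.
1−A = 4 × 5.67×10⁻⁸ × (352)⁴ / 6060 = 0.575.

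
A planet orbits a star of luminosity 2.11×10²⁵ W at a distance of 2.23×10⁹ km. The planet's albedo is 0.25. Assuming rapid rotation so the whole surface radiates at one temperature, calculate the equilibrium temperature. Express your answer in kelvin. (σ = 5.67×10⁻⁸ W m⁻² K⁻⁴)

T_eq ≈ 32.5 K

d = 2.23×10⁹ km = 2.23×10¹² m.
Flux: S = L/(4πd²) = 2.11×10²⁵/(4π×(2.23×10¹²)²) = 0.338 W m⁻².
Energy balance: absorbed = emitted ⇒ πR²·S(1−A) = 4πR²·σT_eq⁴, so T_eq⁴ = S(1−A)/(4σ).
T_eq = [0.338 × 0.75 / (4 × 5.67×10⁻⁸)]^(1/4) = (1.12×10⁶)^(1/4) = 32.5 K.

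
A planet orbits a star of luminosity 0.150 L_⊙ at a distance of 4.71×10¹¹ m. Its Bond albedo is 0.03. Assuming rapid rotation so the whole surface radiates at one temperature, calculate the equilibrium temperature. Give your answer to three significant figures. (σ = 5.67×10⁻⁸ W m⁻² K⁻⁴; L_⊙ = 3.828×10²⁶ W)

L = 0.150 × 3.828×10²⁶ = 5.74×10²⁵ W.
Flux: S = L/(4πd²) = 5.74×10²⁵/(4π×(4.71×10¹¹)²) = 20.6 W m⁻².
Energy balance: absorbed = emitted ⇒ πR²·S(1−A) = 4πR²·σT_eq⁴, so T_eq⁴ = S(1−A)/(4σ).
T_eq = [20.6 × 0.97 / (4 × 5.67×10⁻⁸)]^(1/4) = (8.81×10⁷)^(1/4) = 96.9 K.

T_eq ≈ 96.9 K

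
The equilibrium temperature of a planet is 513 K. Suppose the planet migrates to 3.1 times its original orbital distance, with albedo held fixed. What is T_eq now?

T_eq ≈ 291 K

T_eq ∝ L^(1/4) · d^(−1/2).
T′ = 513 / 3.1^(1/2) = 291 K.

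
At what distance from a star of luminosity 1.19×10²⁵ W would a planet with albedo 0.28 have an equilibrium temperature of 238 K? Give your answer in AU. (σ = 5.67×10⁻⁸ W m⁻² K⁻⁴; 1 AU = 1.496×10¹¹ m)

From T_eq⁴ = L(1−A)/(16πσd²): d = √[L(1−A)/(16πσT_eq⁴)].
d = √[1.19×10²⁵ × 0.72 / (16π × 5.67×10⁻⁸ × (238)⁴)] = 3.06×10¹⁰ m = 0.205 AU.

d ≈ 0.205 AU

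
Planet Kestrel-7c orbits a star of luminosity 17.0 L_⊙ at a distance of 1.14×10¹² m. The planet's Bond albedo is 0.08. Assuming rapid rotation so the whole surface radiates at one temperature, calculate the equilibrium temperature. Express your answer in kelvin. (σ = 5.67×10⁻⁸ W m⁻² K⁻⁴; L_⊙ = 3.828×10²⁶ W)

L = 17.0 × 3.828×10²⁶ = 6.51×10²⁷ W.
Flux: S = L/(4πd²) = 6.51×10²⁷/(4π×(1.14×10¹²)²) = 398 W m⁻².
Energy balance: absorbed = emitted ⇒ πR²·S(1−A) = 4πR²·σT_eq⁴, so T_eq⁴ = S(1−A)/(4σ).
T_eq = [398 × 0.92 / (4 × 5.67×10⁻⁸)]^(1/4) = (1.62×10⁹)^(1/4) = 201 K.

T_eq ≈ 201 K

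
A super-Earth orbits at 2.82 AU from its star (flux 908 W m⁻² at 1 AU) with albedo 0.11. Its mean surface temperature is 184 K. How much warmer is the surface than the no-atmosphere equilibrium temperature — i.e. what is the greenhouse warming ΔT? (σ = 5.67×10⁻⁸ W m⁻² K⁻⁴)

S = 908/2.82² = 114.2 W m⁻².
T_eq = [S(1−A)/(4σ)]^(1/4) = [114.2×0.89/(4×5.67×10⁻⁸)]^(1/4) = 145.5 K.
ΔT = T_surf − T_eq = 184 − 145.5.

ΔT ≈ 38.5 K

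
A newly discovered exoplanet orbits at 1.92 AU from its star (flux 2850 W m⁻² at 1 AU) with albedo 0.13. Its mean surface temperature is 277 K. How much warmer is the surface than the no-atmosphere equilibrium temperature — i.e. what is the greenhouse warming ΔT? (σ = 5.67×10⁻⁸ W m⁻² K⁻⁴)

S = 2850/1.92² = 773.1 W m⁻².
T_eq = [S(1−A)/(4σ)]^(1/4) = [773.1×0.87/(4×5.67×10⁻⁸)]^(1/4) = 233.4 K.
ΔT = T_surf − T_eq = 277 − 233.4.

ΔT ≈ 43.6 K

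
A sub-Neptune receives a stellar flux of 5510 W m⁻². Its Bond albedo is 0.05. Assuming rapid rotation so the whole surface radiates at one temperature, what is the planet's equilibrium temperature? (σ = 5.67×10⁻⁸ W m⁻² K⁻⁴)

T_eq ≈ 390 K

Energy balance: absorbed = emitted ⇒ πR²·S(1−A) = 4πR²·σT_eq⁴, so T_eq⁴ = S(1−A)/(4σ).
T_eq = [5510 × 0.95 / (4 × 5.67×10⁻⁸)]^(1/4) = (2.31×10¹⁰)^(1/4) = 390 K.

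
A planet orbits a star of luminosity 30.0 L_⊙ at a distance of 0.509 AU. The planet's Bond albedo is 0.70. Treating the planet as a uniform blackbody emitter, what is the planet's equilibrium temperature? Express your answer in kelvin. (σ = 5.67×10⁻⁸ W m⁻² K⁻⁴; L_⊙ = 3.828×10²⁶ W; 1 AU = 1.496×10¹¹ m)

T_eq ≈ 676 K

d = 0.509 AU = 7.61×10¹⁰ m.
L = 30.0 × 3.828×10²⁶ = 1.15×10²⁸ W.
Flux: S = L/(4πd²) = 1.15×10²⁸/(4π×(7.61×10¹⁰)²) = 1.58×10⁵ W m⁻².
Energy balance: absorbed = emitted ⇒ πR²·S(1−A) = 4πR²·σT_eq⁴, so T_eq⁴ = S(1−A)/(4σ).
T_eq = [1.58×10⁵ × 0.30 / (4 × 5.67×10⁻⁸)]^(1/4) = (2.08×10¹¹)^(1/4) = 676 K.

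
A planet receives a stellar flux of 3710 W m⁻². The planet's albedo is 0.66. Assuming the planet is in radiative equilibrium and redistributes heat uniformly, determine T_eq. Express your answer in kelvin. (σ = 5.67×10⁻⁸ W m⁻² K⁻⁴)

Energy balance: absorbed = emitted ⇒ πR²·S(1−A) = 4πR²·σT_eq⁴, so T_eq⁴ = S(1−A)/(4σ).
T_eq = [3710 × 0.34 / (4 × 5.67×10⁻⁸)]^(1/4) = (5.56×10⁹)^(1/4) = 273 K.

T_eq ≈ 273 K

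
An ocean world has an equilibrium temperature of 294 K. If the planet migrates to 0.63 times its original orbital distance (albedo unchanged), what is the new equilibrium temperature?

T_eq ≈ 370 K

T_eq ∝ L^(1/4) · d^(−1/2).
T′ = 294 / 0.63^(1/2) = 370 K.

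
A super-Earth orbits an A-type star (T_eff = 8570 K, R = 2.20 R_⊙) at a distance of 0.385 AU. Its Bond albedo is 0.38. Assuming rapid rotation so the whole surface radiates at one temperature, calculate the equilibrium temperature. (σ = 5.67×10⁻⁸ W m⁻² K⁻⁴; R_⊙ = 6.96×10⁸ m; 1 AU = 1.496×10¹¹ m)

R_⋆ = 2.20 × 6.96×10⁸ = 1.53×10⁹ m.
d = 0.385 AU = 5.76×10¹⁰ m.
L = 4πR_⋆²σT_⋆⁴ = 4π(1.53×10⁹)² × 5.67×10⁻⁸ × (8570)⁴ = 9.01×10²⁷ W.
S = L/(4πd²) = 2.16×10⁵ W m⁻².
Energy balance: absorbed = emitted ⇒ πR²·S(1−A) = 4πR²·σT_eq⁴, so T_eq⁴ = S(1−A)/(4σ).
T_eq = [2.16×10⁵ × 0.62 / (4 × 5.67×10⁻⁸)]^(1/4) = (5.91×10¹¹)^(1/4) = 877 K.

T_eq ≈ 877 K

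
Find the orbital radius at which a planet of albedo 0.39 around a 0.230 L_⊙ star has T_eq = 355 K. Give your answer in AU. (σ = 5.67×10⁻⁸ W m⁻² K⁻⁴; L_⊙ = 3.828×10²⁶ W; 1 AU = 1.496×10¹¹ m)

L = 0.230 × 3.828×10²⁶ = 8.80×10²⁵ W.
From T_eq⁴ = L(1−A)/(16πσd²): d = √[L(1−A)/(16πσT_eq⁴)].
d = √[8.80×10²⁵ × 0.61 / (16π × 5.67×10⁻⁸ × (355)⁴)] = 3.44×10¹⁰ m = 0.230 AU.

d ≈ 0.230 AU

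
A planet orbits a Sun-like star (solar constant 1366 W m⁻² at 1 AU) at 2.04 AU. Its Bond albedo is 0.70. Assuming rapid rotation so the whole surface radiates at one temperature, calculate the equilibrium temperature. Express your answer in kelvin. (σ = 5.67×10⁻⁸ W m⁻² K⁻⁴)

T_eq ≈ 144 K

Flux at 2.04 AU: S = 1366/2.04² = 328 W m⁻².
Energy balance: absorbed = emitted ⇒ πR²·S(1−A) = 4πR²·σT_eq⁴, so T_eq⁴ = S(1−A)/(4σ).
T_eq = [328 × 0.30 / (4 × 5.67×10⁻⁸)]^(1/4) = (4.34×10⁸)^(1/4) = 144 K.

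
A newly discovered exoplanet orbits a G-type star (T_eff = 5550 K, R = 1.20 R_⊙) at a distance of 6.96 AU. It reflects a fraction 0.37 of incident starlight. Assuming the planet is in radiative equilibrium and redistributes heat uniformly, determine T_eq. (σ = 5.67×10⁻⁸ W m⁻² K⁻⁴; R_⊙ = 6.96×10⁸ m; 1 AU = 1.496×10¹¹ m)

R_⋆ = 1.20 × 6.96×10⁸ = 8.35×10⁸ m.
d = 6.96 AU = 1.04×10¹² m.
L = 4πR_⋆²σT_⋆⁴ = 4π(8.35×10⁸)² × 5.67×10⁻⁸ × (5550)⁴ = 4.72×10²⁶ W.
S = L/(4πd²) = 34.6 W m⁻².
Energy balance: absorbed = emitted ⇒ πR²·S(1−A) = 4πR²·σT_eq⁴, so T_eq⁴ = S(1−A)/(4σ).
T_eq = [34.6 × 0.63 / (4 × 5.67×10⁻⁸)]^(1/4) = (9.62×10⁷)^(1/4) = 99.0 K.

T_eq ≈ 99.0 K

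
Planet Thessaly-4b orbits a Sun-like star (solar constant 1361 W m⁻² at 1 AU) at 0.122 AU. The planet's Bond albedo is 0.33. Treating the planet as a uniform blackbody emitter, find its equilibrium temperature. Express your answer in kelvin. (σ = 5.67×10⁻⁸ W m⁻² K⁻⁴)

Flux at 0.122 AU: S = 1361/0.122² = 9.14×10⁴ W m⁻².
Energy balance: absorbed = emitted ⇒ πR²·S(1−A) = 4πR²·σT_eq⁴, so T_eq⁴ = S(1−A)/(4σ).
T_eq = [9.14×10⁴ × 0.67 / (4 × 5.67×10⁻⁸)]^(1/4) = (2.70×10¹¹)^(1/4) = 721 K.

T_eq ≈ 721 K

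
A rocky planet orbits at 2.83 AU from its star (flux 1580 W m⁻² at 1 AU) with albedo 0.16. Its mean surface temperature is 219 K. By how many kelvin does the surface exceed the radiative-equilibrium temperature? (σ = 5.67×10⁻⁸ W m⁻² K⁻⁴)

S = 1580/2.83² = 197.3 W m⁻².
T_eq = [S(1−A)/(4σ)]^(1/4) = [197.3×0.84/(4×5.67×10⁻⁸)]^(1/4) = 164.4 K.
ΔT = T_surf − T_eq = 219 − 164.4.

ΔT ≈ 54.6 K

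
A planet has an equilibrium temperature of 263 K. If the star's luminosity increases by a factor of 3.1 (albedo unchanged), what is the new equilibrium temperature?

T_eq ≈ 349 K

T_eq ∝ L^(1/4) · d^(−1/2).
T′ = 263 × 3.1^(1/4) = 349 K.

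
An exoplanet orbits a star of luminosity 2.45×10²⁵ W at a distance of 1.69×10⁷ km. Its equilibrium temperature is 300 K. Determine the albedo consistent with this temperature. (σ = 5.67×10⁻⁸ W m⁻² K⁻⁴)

d = 1.69×10⁷ km = 1.69×10¹⁰ m.
Flux: S = L/(4πd²) = 2.45×10²⁵/(4π×(1.69×10¹⁰)²) = 6830 W m⁻².
From T_eq⁴ = S(1−A)/(4σ): 1−A = 4σT_eq⁴/S.
1−A = 4 × 5.67×10⁻⁸ × (300)⁴ / 6830 = 0.269.

A ≈ 0.73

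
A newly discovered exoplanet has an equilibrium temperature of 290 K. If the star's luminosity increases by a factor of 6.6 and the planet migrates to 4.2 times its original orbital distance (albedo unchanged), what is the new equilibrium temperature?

T_eq ≈ 227 K

T_eq ∝ L^(1/4) · d^(−1/2).
T′ = 290 × 6.6^(1/4) / 4.2^(1/2) = 227 K.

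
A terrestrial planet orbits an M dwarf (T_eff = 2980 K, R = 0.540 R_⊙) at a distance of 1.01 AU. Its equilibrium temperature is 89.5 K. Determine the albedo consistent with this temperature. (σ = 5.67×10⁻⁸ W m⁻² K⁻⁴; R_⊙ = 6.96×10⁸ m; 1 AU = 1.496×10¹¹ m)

R_⋆ = 0.540 × 6.96×10⁸ = 3.76×10⁸ m.
d = 1.01 AU = 1.51×10¹¹ m.
L = 4πR_⋆²σT_⋆⁴ = 4π(3.76×10⁸)² × 5.67×10⁻⁸ × (2980)⁴ = 7.94×10²⁴ W.
S = L/(4πd²) = 27.7 W m⁻².
From T_eq⁴ = S(1−A)/(4σ): 1−A = 4σT_eq⁴/S.
1−A = 4 × 5.67×10⁻⁸ × (89.5)⁴ / 27.7 = 0.526.

A ≈ 0.47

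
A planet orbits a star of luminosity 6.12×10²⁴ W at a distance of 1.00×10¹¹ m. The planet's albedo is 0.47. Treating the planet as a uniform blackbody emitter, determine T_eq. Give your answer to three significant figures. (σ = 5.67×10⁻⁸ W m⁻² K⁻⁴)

Flux: S = L/(4πd²) = 6.12×10²⁴/(4π×(1.00×10¹¹)²) = 48.7 W m⁻².
Energy balance: absorbed = emitted ⇒ πR²·S(1−A) = 4πR²·σT_eq⁴, so T_eq⁴ = S(1−A)/(4σ).
T_eq = [48.7 × 0.53 / (4 × 5.67×10⁻⁸)]^(1/4) = (1.14×10⁸)^(1/4) = 103 K.

T_eq ≈ 103 K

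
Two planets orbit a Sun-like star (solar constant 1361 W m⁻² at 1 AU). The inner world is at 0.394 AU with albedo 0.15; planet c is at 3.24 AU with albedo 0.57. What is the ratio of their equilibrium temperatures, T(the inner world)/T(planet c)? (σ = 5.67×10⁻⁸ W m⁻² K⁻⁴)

T_eq = [S₀(1−A)/(4σd²)]^(1/4), so T ∝ (1−A)^(1/4) / √d.
T₁ = [1361×0.85/(4×5.67×10⁻⁸×0.394²)]^(1/4) = 425.76 K.
T₂ = [1361×0.43/(4×5.67×10⁻⁸×3.24²)]^(1/4) = 125.21 K.

T₁/T₂ ≈ 3.400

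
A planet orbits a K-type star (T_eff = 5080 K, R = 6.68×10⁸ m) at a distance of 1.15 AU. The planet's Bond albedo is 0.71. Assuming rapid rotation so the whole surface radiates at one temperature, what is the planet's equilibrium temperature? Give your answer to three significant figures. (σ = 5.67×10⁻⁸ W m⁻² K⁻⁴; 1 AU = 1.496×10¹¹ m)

T_eq ≈ 164 K

d = 1.15 AU = 1.72×10¹¹ m.
L = 4πR_⋆²σT_⋆⁴ = 4π(6.68×10⁸)² × 5.67×10⁻⁸ × (5080)⁴ = 2.12×10²⁶ W.
S = L/(4πd²) = 569 W m⁻².
Energy balance: absorbed = emitted ⇒ πR²·S(1−A) = 4πR²·σT_eq⁴, so T_eq⁴ = S(1−A)/(4σ).
T_eq = [569 × 0.29 / (4 × 5.67×10⁻⁸)]^(1/4) = (7.28×10⁸)^(1/4) = 164 K.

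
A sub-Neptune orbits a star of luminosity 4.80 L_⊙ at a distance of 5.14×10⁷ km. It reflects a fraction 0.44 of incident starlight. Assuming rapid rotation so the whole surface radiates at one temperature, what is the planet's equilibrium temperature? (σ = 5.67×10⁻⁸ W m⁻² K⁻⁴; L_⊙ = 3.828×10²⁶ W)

T_eq ≈ 608 K

d = 5.14×10⁷ km = 5.14×10¹⁰ m.
L = 4.80 × 3.828×10²⁶ = 1.84×10²⁷ W.
Flux: S = L/(4πd²) = 1.84×10²⁷/(4π×(5.14×10¹⁰)²) = 5.53×10⁴ W m⁻².
Energy balance: absorbed = emitted ⇒ πR²·S(1−A) = 4πR²·σT_eq⁴, so T_eq⁴ = S(1−A)/(4σ).
T_eq = [5.53×10⁴ × 0.56 / (4 × 5.67×10⁻⁸)]^(1/4) = (1.37×10¹¹)^(1/4) = 608 K.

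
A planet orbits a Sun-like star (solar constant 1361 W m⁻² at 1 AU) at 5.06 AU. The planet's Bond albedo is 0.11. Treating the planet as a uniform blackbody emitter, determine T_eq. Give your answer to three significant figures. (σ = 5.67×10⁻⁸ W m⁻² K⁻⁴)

Flux at 5.06 AU: S = 1361/5.06² = 53.2 W m⁻².
Energy balance: absorbed = emitted ⇒ πR²·S(1−A) = 4πR²·σT_eq⁴, so T_eq⁴ = S(1−A)/(4σ).
T_eq = [53.2 × 0.89 / (4 × 5.67×10⁻⁸)]^(1/4) = (2.09×10⁸)^(1/4) = 120 K.

T_eq ≈ 120 K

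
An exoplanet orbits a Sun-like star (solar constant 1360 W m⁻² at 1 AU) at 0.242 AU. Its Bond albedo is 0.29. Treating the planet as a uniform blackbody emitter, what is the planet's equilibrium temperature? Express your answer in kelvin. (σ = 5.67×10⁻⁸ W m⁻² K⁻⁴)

T_eq ≈ 519 K

Flux at 0.242 AU: S = 1360/0.242² = 2.32×10⁴ W m⁻².
Energy balance: absorbed = emitted ⇒ πR²·S(1−A) = 4πR²·σT_eq⁴, so T_eq⁴ = S(1−A)/(4σ).
T_eq = [2.32×10⁴ × 0.71 / (4 × 5.67×10⁻⁸)]^(1/4) = (7.27×10¹⁰)^(1/4) = 519 K.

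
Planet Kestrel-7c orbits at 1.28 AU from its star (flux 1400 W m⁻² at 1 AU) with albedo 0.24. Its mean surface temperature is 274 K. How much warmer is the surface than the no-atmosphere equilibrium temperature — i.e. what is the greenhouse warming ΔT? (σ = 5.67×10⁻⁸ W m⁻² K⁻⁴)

ΔT ≈ 42.7 K

S = 1400/1.28² = 854.5 W m⁻².
T_eq = [S(1−A)/(4σ)]^(1/4) = [854.5×0.76/(4×5.67×10⁻⁸)]^(1/4) = 231.3 K.
ΔT = T_surf − T_eq = 274 − 231.3.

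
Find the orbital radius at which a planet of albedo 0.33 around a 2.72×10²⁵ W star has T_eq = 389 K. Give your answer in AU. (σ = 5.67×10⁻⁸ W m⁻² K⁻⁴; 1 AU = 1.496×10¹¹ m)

d ≈ 0.112 AU

From T_eq⁴ = L(1−A)/(16πσd²): d = √[L(1−A)/(16πσT_eq⁴)].
d = √[2.72×10²⁵ × 0.67 / (16π × 5.67×10⁻⁸ × (389)⁴)] = 1.67×10¹⁰ m = 0.112 AU.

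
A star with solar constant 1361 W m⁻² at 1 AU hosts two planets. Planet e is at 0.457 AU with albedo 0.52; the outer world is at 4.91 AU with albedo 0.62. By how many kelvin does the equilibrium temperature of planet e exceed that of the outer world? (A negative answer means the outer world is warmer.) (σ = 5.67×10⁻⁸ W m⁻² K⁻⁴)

T_eq = [S₀(1−A)/(4σd²)]^(1/4), so T ∝ (1−A)^(1/4) / √d.
T₁ = [1361×0.48/(4×5.67×10⁻⁸×0.457²)]^(1/4) = 342.69 K.
T₂ = [1361×0.38/(4×5.67×10⁻⁸×4.91²)]^(1/4) = 98.62 K.

ΔT ≈ 244.1 K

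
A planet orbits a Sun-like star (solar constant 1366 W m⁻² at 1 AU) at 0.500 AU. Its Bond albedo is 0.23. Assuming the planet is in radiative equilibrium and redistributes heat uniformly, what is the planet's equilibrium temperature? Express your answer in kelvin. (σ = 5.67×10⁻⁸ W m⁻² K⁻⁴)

T_eq ≈ 369 K

Flux at 0.500 AU: S = 1366/0.500² = 5460 W m⁻².
Energy balance: absorbed = emitted ⇒ πR²·S(1−A) = 4πR²·σT_eq⁴, so T_eq⁴ = S(1−A)/(4σ).
T_eq = [5460 × 0.77 / (4 × 5.67×10⁻⁸)]^(1/4) = (1.86×10¹⁰)^(1/4) = 369 K.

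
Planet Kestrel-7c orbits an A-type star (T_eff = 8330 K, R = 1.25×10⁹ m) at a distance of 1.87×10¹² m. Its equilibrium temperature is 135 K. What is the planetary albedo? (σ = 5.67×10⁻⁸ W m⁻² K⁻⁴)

L = 4πR_⋆²σT_⋆⁴ = 4π(1.25×10⁹)² × 5.67×10⁻⁸ × (8330)⁴ = 5.36×10²⁷ W.
S = L/(4πd²) = 122 W m⁻².
From T_eq⁴ = S(1−A)/(4σ): 1−A = 4σT_eq⁴/S.
1−A = 4 × 5.67×10⁻⁸ × (135)⁴ / 122 = 0.618.

A ≈ 0.38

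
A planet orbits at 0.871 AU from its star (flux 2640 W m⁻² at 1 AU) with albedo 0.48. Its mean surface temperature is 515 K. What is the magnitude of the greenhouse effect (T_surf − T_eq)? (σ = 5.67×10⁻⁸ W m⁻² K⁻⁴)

S = 2640/0.871² = 3480 W m⁻².
T_eq = [S(1−A)/(4σ)]^(1/4) = [3480×0.52/(4×5.67×10⁻⁸)]^(1/4) = 298.9 K.
ΔT = T_surf − T_eq = 515 − 298.9.

ΔT ≈ 216.1 K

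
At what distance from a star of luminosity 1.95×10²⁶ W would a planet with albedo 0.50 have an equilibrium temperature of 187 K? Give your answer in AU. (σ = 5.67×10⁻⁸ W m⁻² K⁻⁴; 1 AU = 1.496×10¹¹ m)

d ≈ 1.12 AU

From T_eq⁴ = L(1−A)/(16πσd²): d = √[L(1−A)/(16πσT_eq⁴)].
d = √[1.95×10²⁶ × 0.50 / (16π × 5.67×10⁻⁸ × (187)⁴)] = 1.67×10¹¹ m = 1.12 AU.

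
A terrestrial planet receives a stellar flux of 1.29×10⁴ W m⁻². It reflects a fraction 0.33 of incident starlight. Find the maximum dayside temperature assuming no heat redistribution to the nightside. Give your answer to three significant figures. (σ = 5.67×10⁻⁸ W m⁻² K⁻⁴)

With no redistribution each surface element balances locally: S(1−A) = σT⁴.
T = [1.29×10⁴ × 0.67 / 5.67×10⁻⁸]^(1/4) = (1.52×10¹¹)^(1/4) = 625 K.

T_ss ≈ 625 K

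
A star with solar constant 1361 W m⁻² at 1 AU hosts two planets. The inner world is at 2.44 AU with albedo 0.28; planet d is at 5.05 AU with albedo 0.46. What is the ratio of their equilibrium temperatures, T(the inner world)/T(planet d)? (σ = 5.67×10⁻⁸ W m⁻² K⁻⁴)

T₁/T₂ ≈ 1.546

T_eq = [S₀(1−A)/(4σd²)]^(1/4), so T ∝ (1−A)^(1/4) / √d.
T₁ = [1361×0.72/(4×5.67×10⁻⁸×2.44²)]^(1/4) = 164.13 K.
T₂ = [1361×0.54/(4×5.67×10⁻⁸×5.05²)]^(1/4) = 106.17 K.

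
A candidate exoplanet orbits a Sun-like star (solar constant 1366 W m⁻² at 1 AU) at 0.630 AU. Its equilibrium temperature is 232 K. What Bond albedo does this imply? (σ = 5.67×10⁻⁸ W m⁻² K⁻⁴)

Flux at 0.630 AU: S = 1366/0.630² = 3440 W m⁻².
From T_eq⁴ = S(1−A)/(4σ): 1−A = 4σT_eq⁴/S.
1−A = 4 × 5.67×10⁻⁸ × (232)⁴ / 3440 = 0.191.

A ≈ 0.81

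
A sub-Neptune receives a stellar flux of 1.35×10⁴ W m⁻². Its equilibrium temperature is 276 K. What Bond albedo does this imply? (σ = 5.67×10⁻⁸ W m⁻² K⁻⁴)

A ≈ 0.90

From T_eq⁴ = S(1−A)/(4σ): 1−A = 4σT_eq⁴/S.
1−A = 4 × 5.67×10⁻⁸ × (276)⁴ / 1.35×10⁴ = 0.097.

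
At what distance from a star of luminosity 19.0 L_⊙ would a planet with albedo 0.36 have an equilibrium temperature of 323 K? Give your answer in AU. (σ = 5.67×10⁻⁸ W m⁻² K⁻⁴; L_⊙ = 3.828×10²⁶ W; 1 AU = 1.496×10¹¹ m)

L = 19.0 × 3.828×10²⁶ = 7.27×10²⁷ W.
From T_eq⁴ = L(1−A)/(16πσd²): d = √[L(1−A)/(16πσT_eq⁴)].
d = √[7.27×10²⁷ × 0.64 / (16π × 5.67×10⁻⁸ × (323)⁴)] = 3.87×10¹¹ m = 2.59 AU.

d ≈ 2.59 AU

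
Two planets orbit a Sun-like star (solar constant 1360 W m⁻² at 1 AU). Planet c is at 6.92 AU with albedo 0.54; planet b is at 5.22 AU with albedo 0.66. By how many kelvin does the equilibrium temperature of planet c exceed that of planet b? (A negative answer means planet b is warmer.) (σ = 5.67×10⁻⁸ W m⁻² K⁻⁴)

T_eq = [S₀(1−A)/(4σd²)]^(1/4), so T ∝ (1−A)^(1/4) / √d.
T₁ = [1360×0.46/(4×5.67×10⁻⁸×6.92²)]^(1/4) = 87.12 K.
T₂ = [1360×0.34/(4×5.67×10⁻⁸×5.22²)]^(1/4) = 93.01 K.

ΔT ≈ -5.9 K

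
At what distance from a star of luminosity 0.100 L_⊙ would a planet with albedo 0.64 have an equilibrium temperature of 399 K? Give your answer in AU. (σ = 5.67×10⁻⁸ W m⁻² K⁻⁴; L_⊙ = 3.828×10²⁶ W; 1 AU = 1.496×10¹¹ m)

L = 0.100 × 3.828×10²⁶ = 3.83×10²⁵ W.
From T_eq⁴ = L(1−A)/(16πσd²): d = √[L(1−A)/(16πσT_eq⁴)].
d = √[3.83×10²⁵ × 0.36 / (16π × 5.67×10⁻⁸ × (399)⁴)] = 1.38×10¹⁰ m = 0.0923 AU.

d ≈ 0.0923 AU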